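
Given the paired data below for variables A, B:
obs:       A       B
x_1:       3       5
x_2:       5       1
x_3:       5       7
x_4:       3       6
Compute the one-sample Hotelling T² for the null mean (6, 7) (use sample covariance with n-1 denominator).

Step 1 — sample mean vector:
  mean(A) = (3 + 5 + 5 + 3) / 4 = 16/4 = 4
  mean(B) = (5 + 1 + 7 + 6) / 4 = 19/4 = 4.75
  x̄ = (4, 4.75),  deviation x̄ - mu_0 = (4, 4.75) - (6, 7) = (-2, -2.25).

Step 2 — sample covariance matrix, S[i,j] = (1/(n-1)) · Σ_k (x_{k,i} - mean_i) · (x_{k,j} - mean_j), divisor n-1 = 3:
  S[A,A] = ((-1)·(-1) + (1)·(1) + (1)·(1) + (-1)·(-1)) / 3 = 4/3 = 1.3333
  S[A,B] = ((-1)·(0.25) + (1)·(-3.75) + (1)·(2.25) + (-1)·(1.25)) / 3 = -3/3 = -1
  S[B,B] = ((0.25)·(0.25) + (-3.75)·(-3.75) + (2.25)·(2.25) + (1.25)·(1.25)) / 3 = 20.75/3 = 6.9167
  S = [[1.3333, -1],
 [-1, 6.9167]].

Step 3 — invert S. det(S) = 1.3333·6.9167 - (-1)² = 8.2222.
  S^{-1} = (1/det) · [[d, -b], [-b, a]] = [[0.8412, 0.1216],
 [0.1216, 0.1622]].

Step 4 — quadratic form (x̄ - mu_0)^T · S^{-1} · (x̄ - mu_0):
  S^{-1} · (x̄ - mu_0) = (-1.9561, -0.6081),
  (x̄ - mu_0)^T · [...] = (-2)·(-1.9561) + (-2.25)·(-0.6081) = 5.2804.

Step 5 — scale by n: T² = 4 · 5.2804 = 21.1216.

T² ≈ 21.1216


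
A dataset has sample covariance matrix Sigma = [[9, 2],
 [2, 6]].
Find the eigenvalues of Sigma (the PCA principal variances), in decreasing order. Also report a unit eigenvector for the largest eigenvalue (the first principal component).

Step 1 — characteristic polynomial of 2×2 Sigma:
  det(Sigma - λI) = λ² - trace · λ + det = 0.
  trace = 9 + 6 = 15, det = 9·6 - (2)² = 50.
Step 2 — discriminant:
  Δ = trace² - 4·det = 225 - 200 = 25.
Step 3 — eigenvalues:
  λ = (trace ± √Δ)/2 = (15 ± 5)/2,
  λ_1 = 10,  λ_2 = 5.

Step 4 — unit eigenvector for λ_1: solve (Sigma - λ_1 I)v = 0. First row:
  (9 - 10)·v_x + (2)·v_y = 0, i.e. (-1)·v_x + (2)·v_y = 0,
  so v ∝ (b, λ_1 - a) = (2, 1) = u.
  ||u|| = √((2)² + (1)²) = √(5) ≈ 2.2361,
  v_1 = u/||u|| ≈ (0.8944, 0.4472) (||v_1|| = 1).

λ_1 = 10,  λ_2 = 5;  v_1 ≈ (0.8944, 0.4472)


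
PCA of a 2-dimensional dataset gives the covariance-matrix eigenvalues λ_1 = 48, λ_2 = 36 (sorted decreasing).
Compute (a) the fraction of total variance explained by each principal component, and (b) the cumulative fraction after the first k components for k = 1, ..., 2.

Step 1 — total variance = trace(Sigma) = Σ λ_i = 48 + 36 = 84.

Step 2 — fraction explained by component i = λ_i / Σ λ:
  PC1: 48/84 = 0.5714
  PC2: 36/84 = 0.4286

Step 3 — cumulative fraction after k components = (λ_1 + ... + λ_k) / Σ λ:
  k = 1: 48/84 = 0.5714
  k = 2: (48 + 36)/84 = 84/84 = 1

Summary (fraction, with percent):

explained: PC1 0.5714 (57.14%), PC2 0.4286 (42.86%);  cumulative: 0.5714, 1


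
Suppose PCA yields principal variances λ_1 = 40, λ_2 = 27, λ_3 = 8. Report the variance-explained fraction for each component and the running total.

Step 1 — total variance = trace(Sigma) = Σ λ_i = 40 + 27 + 8 = 75.

Step 2 — fraction explained by component i = λ_i / Σ λ:
  PC1: 40/75 = 0.5333
  PC2: 27/75 = 0.36
  PC3: 8/75 = 0.1067

Step 3 — cumulative fraction after k components = (λ_1 + ... + λ_k) / Σ λ:
  k = 1: 40/75 = 0.5333
  k = 2: (40 + 27)/75 = 67/75 = 0.8933
  k = 3: (40 + 27 + 8)/75 = 75/75 = 1

Summary (fraction, with percent):

explained: PC1 0.5333 (53.33%), PC2 0.36 (36%), PC3 0.1067 (10.67%);  cumulative: 0.5333, 0.8933, 1


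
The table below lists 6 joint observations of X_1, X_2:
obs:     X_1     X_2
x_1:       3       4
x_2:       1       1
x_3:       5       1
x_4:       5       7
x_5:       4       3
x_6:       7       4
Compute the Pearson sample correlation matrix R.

Step 1 — column means:
  mean(X_1) = (3 + 1 + 5 + 5 + 4 + 7) / 6 = 25/6 = 4.1667
  mean(X_2) = (4 + 1 + 1 + 7 + 3 + 4) / 6 = 20/6 = 3.3333

Step 2 — sample variances and covariances s[i,j] = (1/(n-1)) · Σ_k (x_{k,i} - mean_i) · (x_{k,j} - mean_j), with n-1 = 5:
  s[X_1,X_1] = ((-1.1667)·(-1.1667) + (-3.1667)·(-3.1667) + (0.8333)·(0.8333) + (0.8333)·(0.8333) + (-0.1667)·(-0.1667) + (2.8333)·(2.8333)) / 5 = 20.8333/5 = 4.1667
  s[X_1,X_2] = ((-1.1667)·(0.6667) + (-3.1667)·(-2.3333) + (0.8333)·(-2.3333) + (0.8333)·(3.6667) + (-0.1667)·(-0.3333) + (2.8333)·(0.6667)) / 5 = 9.6667/5 = 1.9333
  s[X_2,X_2] = ((0.6667)·(0.6667) + (-2.3333)·(-2.3333) + (-2.3333)·(-2.3333) + (3.6667)·(3.6667) + (-0.3333)·(-0.3333) + (0.6667)·(0.6667)) / 5 = 25.3333/5 = 5.0667
  Sample standard deviations s_i = √(s[i,i]):
  s(X_1) = √(4.1667) = 2.0412
  s(X_2) = √(5.0667) = 2.2509

Step 3 — r_{ij} = s_{ij} / (s_i · s_j):
  r[X_1,X_1] = 1 (diagonal).
  r[X_1,X_2] = 1.9333 / (2.0412 · 2.2509) = 1.9333 / 4.5947 = 0.4208
  r[X_2,X_2] = 1 (diagonal).

R is symmetric with unit diagonal. Assembling:

R = [[1, 0.4208],
 [0.4208, 1]]


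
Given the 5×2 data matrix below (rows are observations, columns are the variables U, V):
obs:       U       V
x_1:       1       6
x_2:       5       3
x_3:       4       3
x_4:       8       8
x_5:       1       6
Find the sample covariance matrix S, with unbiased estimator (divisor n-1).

Step 1 — column means:
  mean(U) = (1 + 5 + 4 + 8 + 1) / 5 = 19/5 = 3.8
  mean(V) = (6 + 3 + 3 + 8 + 6) / 5 = 26/5 = 5.2

Step 2 — sample covariance S[i,j] = (1/(n-1)) · Σ_k (x_{k,i} - mean_i) · (x_{k,j} - mean_j), with n-1 = 4.
  S[U,U] = ((-2.8)·(-2.8) + (1.2)·(1.2) + (0.2)·(0.2) + (4.2)·(4.2) + (-2.8)·(-2.8)) / 4 = 34.8/4 = 8.7
  S[U,V] = ((-2.8)·(0.8) + (1.2)·(-2.2) + (0.2)·(-2.2) + (4.2)·(2.8) + (-2.8)·(0.8)) / 4 = 4.2/4 = 1.05
  S[V,V] = ((0.8)·(0.8) + (-2.2)·(-2.2) + (-2.2)·(-2.2) + (2.8)·(2.8) + (0.8)·(0.8)) / 4 = 18.8/4 = 4.7

S is symmetric (S[j,i] = S[i,j]). Assembling:

S = [[8.7, 1.05],
 [1.05, 4.7]]


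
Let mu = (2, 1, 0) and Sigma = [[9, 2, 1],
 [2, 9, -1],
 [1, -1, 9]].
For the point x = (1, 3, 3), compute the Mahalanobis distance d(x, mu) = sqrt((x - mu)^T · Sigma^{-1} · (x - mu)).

Step 1 — centre the observation: (x - mu) = (-1, 2, 3).

Step 2 — invert Sigma (cofactor / det for 3×3, or solve directly):
  Sigma^{-1} = [[0.1192, -0.0283, -0.0164],
 [-0.0283, 0.1192, 0.0164],
 [-0.0164, 0.0164, 0.1148]].

Step 3 — form the quadratic (x - mu)^T · Sigma^{-1} · (x - mu):
  Sigma^{-1} · (x - mu) = (-0.225, 0.3159, 0.3934).
  (x - mu)^T · [Sigma^{-1} · (x - mu)] = (-1)·(-0.225) + (2)·(0.3159) + (3)·(0.3934) = 2.0373.

Step 4 — take square root: d = √(2.0373) ≈ 1.4273.

d(x, mu) = √(2.0373) ≈ 1.4273


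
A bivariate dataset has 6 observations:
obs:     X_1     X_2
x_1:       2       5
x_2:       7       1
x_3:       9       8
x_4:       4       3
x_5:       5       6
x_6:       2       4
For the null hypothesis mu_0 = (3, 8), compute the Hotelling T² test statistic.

Step 1 — sample mean vector:
  mean(X_1) = (2 + 7 + 9 + 4 + 5 + 2) / 6 = 29/6 = 4.8333
  mean(X_2) = (5 + 1 + 8 + 3 + 6 + 4) / 6 = 27/6 = 4.5
  x̄ = (4.8333, 4.5),  deviation x̄ - mu_0 = (4.8333, 4.5) - (3, 8) = (1.8333, -3.5).

Step 2 — sample covariance matrix, S[i,j] = (1/(n-1)) · Σ_k (x_{k,i} - mean_i) · (x_{k,j} - mean_j), divisor n-1 = 5:
  S[X_1,X_1] = ((-2.8333)·(-2.8333) + (2.1667)·(2.1667) + (4.1667)·(4.1667) + (-0.8333)·(-0.8333) + (0.1667)·(0.1667) + (-2.8333)·(-2.8333)) / 5 = 38.8333/5 = 7.7667
  S[X_1,X_2] = ((-2.8333)·(0.5) + (2.1667)·(-3.5) + (4.1667)·(3.5) + (-0.8333)·(-1.5) + (0.1667)·(1.5) + (-2.8333)·(-0.5)) / 5 = 8.5/5 = 1.7
  S[X_2,X_2] = ((0.5)·(0.5) + (-3.5)·(-3.5) + (3.5)·(3.5) + (-1.5)·(-1.5) + (1.5)·(1.5) + (-0.5)·(-0.5)) / 5 = 29.5/5 = 5.9
  S = [[7.7667, 1.7],
 [1.7, 5.9]].

Step 3 — invert S. det(S) = 7.7667·5.9 - (1.7)² = 42.9333.
  S^{-1} = (1/det) · [[d, -b], [-b, a]] = [[0.1374, -0.0396],
 [-0.0396, 0.1809]].

Step 4 — quadratic form (x̄ - mu_0)^T · S^{-1} · (x̄ - mu_0):
  S^{-1} · (x̄ - mu_0) = (0.3905, -0.7057),
  (x̄ - mu_0)^T · [...] = (1.8333)·(0.3905) + (-3.5)·(-0.7057) = 3.1861.

Step 5 — scale by n: T² = 6 · 3.1861 = 19.1165.

T² ≈ 19.1165


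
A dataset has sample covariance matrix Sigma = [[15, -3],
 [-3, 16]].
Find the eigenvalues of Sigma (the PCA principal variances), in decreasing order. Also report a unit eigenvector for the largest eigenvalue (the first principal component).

Step 1 — characteristic polynomial of 2×2 Sigma:
  det(Sigma - λI) = λ² - trace · λ + det = 0.
  trace = 15 + 16 = 31, det = 15·16 - (-3)² = 231.
Step 2 — discriminant:
  Δ = trace² - 4·det = 961 - 924 = 37.
Step 3 — eigenvalues:
  λ = (trace ± √Δ)/2 = (31 ± 6.0828)/2,
  λ_1 = 18.5414,  λ_2 = 12.4586.

Step 4 — unit eigenvector for λ_1: solve (Sigma - λ_1 I)v = 0. First row:
  (15 - 18.5414)·v_x + (-3)·v_y = 0, i.e. (-3.5414)·v_x + (-3)·v_y = 0,
  so v ∝ (b, λ_1 - a) = (-3, 3.5414); multiply by -1 so the first entry is positive: u = (3, -3.5414).
  ||u|| = √((3)² + (-3.5414)²) = √(21.5414) ≈ 4.6413,
  v_1 = u/||u|| ≈ (0.6464, -0.763) (||v_1|| = 1).

λ_1 = 18.5414,  λ_2 = 12.4586;  v_1 ≈ (0.6464, -0.763)


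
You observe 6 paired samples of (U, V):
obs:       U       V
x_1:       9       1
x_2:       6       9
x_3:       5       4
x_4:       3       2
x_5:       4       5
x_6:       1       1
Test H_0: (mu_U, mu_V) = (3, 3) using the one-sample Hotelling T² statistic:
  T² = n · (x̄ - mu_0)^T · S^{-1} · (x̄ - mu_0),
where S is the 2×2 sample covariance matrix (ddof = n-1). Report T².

Step 1 — sample mean vector:
  mean(U) = (9 + 6 + 5 + 3 + 4 + 1) / 6 = 28/6 = 4.6667
  mean(V) = (1 + 9 + 4 + 2 + 5 + 1) / 6 = 22/6 = 3.6667
  x̄ = (4.6667, 3.6667),  deviation x̄ - mu_0 = (4.6667, 3.6667) - (3, 3) = (1.6667, 0.6667).

Step 2 — sample covariance matrix, S[i,j] = (1/(n-1)) · Σ_k (x_{k,i} - mean_i) · (x_{k,j} - mean_j), divisor n-1 = 5:
  S[U,U] = ((4.3333)·(4.3333) + (1.3333)·(1.3333) + (0.3333)·(0.3333) + (-1.6667)·(-1.6667) + (-0.6667)·(-0.6667) + (-3.6667)·(-3.6667)) / 5 = 37.3333/5 = 7.4667
  S[U,V] = ((4.3333)·(-2.6667) + (1.3333)·(5.3333) + (0.3333)·(0.3333) + (-1.6667)·(-1.6667) + (-0.6667)·(1.3333) + (-3.6667)·(-2.6667)) / 5 = 7.3333/5 = 1.4667
  S[V,V] = ((-2.6667)·(-2.6667) + (5.3333)·(5.3333) + (0.3333)·(0.3333) + (-1.6667)·(-1.6667) + (1.3333)·(1.3333) + (-2.6667)·(-2.6667)) / 5 = 47.3333/5 = 9.4667
  S = [[7.4667, 1.4667],
 [1.4667, 9.4667]].

Step 3 — invert S. det(S) = 7.4667·9.4667 - (1.4667)² = 68.5333.
  S^{-1} = (1/det) · [[d, -b], [-b, a]] = [[0.1381, -0.0214],
 [-0.0214, 0.1089]].

Step 4 — quadratic form (x̄ - mu_0)^T · S^{-1} · (x̄ - mu_0):
  S^{-1} · (x̄ - mu_0) = (0.216, 0.037),
  (x̄ - mu_0)^T · [...] = (1.6667)·(0.216) + (0.6667)·(0.037) = 0.3846.

Step 5 — scale by n: T² = 6 · 0.3846 = 2.3074.

T² ≈ 2.3074


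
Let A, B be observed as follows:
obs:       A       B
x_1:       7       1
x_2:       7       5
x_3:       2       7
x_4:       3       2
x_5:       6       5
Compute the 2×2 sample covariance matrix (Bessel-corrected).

Step 1 — column means:
  mean(A) = (7 + 7 + 2 + 3 + 6) / 5 = 25/5 = 5
  mean(B) = (1 + 5 + 7 + 2 + 5) / 5 = 20/5 = 4

Step 2 — sample covariance S[i,j] = (1/(n-1)) · Σ_k (x_{k,i} - mean_i) · (x_{k,j} - mean_j), with n-1 = 4.
  S[A,A] = ((2)·(2) + (2)·(2) + (-3)·(-3) + (-2)·(-2) + (1)·(1)) / 4 = 22/4 = 5.5
  S[A,B] = ((2)·(-3) + (2)·(1) + (-3)·(3) + (-2)·(-2) + (1)·(1)) / 4 = -8/4 = -2
  S[B,B] = ((-3)·(-3) + (1)·(1) + (3)·(3) + (-2)·(-2) + (1)·(1)) / 4 = 24/4 = 6

S is symmetric (S[j,i] = S[i,j]). Assembling:

S = [[5.5, -2],
 [-2, 6]]


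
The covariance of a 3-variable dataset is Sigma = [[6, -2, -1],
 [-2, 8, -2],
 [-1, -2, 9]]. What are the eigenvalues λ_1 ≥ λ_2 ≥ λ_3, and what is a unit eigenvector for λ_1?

Step 1 — characteristic polynomial p(λ) = det(λI - Sigma) = λ³ - tr·λ² + c_1·λ - det, where tr = trace, c_1 = sum of the principal 2×2 minors, det = det(Sigma):
  tr = 6 + 8 + 9 = 23,
  c_1 = (6·8 - (-2)²) + (6·9 - (-1)²) + (8·9 - (-2)²) = 44 + 53 + 68 = 165,
  det = 6·(8·9 - (-2)²) - (-2)·((-2)·9 - (-2)·(-1)) + (-1)·((-2)·(-2) - 8·(-1)) = 6·(68) - (-2)·(-20) + (-1)·(12) = 356.
  So p(λ) = λ³ - 23λ² + 165λ - 356.
Step 2 — look for an integer root (rational root theorem: any rational root is an integer divisor of 356). Testing λ = 4:
  p(4) = 64 - 368 + 660 - 356 = 0  ✓
  Dividing out (λ - 4): p(λ) = (λ - 4)(λ² - 19λ + 89).
Step 3 — remaining eigenvalues from the quadratic λ² - 19λ + 89 = 0:
  Δ = 19² - 4·89 = 361 - 356 = 5,  λ = (19 ± √5)/2 = (19 ± 2.2361)/2 ≈ 10.618 or 8.382.
  Sorted: λ_1 = 10.618,  λ_2 = 8.382,  λ_3 = 4  (check: sum = 23 = tr ✓).

Step 4 — unit eigenvector for λ_1 ≈ 10.618: v spans the null space of (Sigma - λ_1 I), whose rows are
  r_1 = (-4.618, -2, -1),  r_2 = (-2, -2.618, -2),  r_3 = (-1, -2, -1.618).
  v is orthogonal to every row, so take v ∝ r_1 × r_2 = ((-2)·(-2) - (-1)·(-2.618), (-1)·(-2) - (-4.618)·(-2), (-4.618)·(-2.618) - (-2)·(-2)) ≈ (1.382, -7.2361, 8.0902).
  Let u = (1.382, -7.2361, 8.0902).
  ||u|| = √((1.382)² + (-7.2361)² + (8.0902)²) = √(119.7214) ≈ 10.9417,  v_1 = u/||u|| ≈ (0.1263, -0.6613, 0.7394) (||v_1|| = 1).

λ_1 = 10.618,  λ_2 = 8.382,  λ_3 = 4;  v_1 ≈ (0.1263, -0.6613, 0.7394)


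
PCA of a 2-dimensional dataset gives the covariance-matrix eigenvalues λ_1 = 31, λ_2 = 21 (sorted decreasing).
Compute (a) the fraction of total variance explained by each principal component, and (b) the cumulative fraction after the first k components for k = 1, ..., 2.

Step 1 — total variance = trace(Sigma) = Σ λ_i = 31 + 21 = 52.

Step 2 — fraction explained by component i = λ_i / Σ λ:
  PC1: 31/52 = 0.5962
  PC2: 21/52 = 0.4038

Step 3 — cumulative fraction after k components = (λ_1 + ... + λ_k) / Σ λ:
  k = 1: 31/52 = 0.5962
  k = 2: (31 + 21)/52 = 52/52 = 1

Summary (fraction, with percent):

explained: PC1 0.5962 (59.62%), PC2 0.4038 (40.38%);  cumulative: 0.5962, 1


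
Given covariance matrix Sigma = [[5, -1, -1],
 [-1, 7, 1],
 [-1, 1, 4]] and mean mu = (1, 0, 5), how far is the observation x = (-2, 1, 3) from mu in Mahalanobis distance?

Step 1 — centre the observation: (x - mu) = (-3, 1, -2).

Step 2 — invert Sigma (cofactor / det for 3×3, or solve directly):
  Sigma^{-1} = [[0.2143, 0.0238, 0.0476],
 [0.0238, 0.1508, -0.0317],
 [0.0476, -0.0317, 0.2698]].

Step 3 — form the quadratic (x - mu)^T · Sigma^{-1} · (x - mu):
  Sigma^{-1} · (x - mu) = (-0.7143, 0.1429, -0.7143).
  (x - mu)^T · [Sigma^{-1} · (x - mu)] = (-3)·(-0.7143) + (1)·(0.1429) + (-2)·(-0.7143) = 3.7143.

Step 4 — take square root: d = √(3.7143) ≈ 1.9272.

d(x, mu) = √(3.7143) ≈ 1.9272


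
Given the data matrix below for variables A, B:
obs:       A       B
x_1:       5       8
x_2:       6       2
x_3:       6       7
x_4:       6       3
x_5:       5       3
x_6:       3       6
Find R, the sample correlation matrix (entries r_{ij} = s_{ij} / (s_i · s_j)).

Step 1 — column means:
  mean(A) = (5 + 6 + 6 + 6 + 5 + 3) / 6 = 31/6 = 5.1667
  mean(B) = (8 + 2 + 7 + 3 + 3 + 6) / 6 = 29/6 = 4.8333

Step 2 — sample variances and covariances s[i,j] = (1/(n-1)) · Σ_k (x_{k,i} - mean_i) · (x_{k,j} - mean_j), with n-1 = 5:
  s[A,A] = ((-0.1667)·(-0.1667) + (0.8333)·(0.8333) + (0.8333)·(0.8333) + (0.8333)·(0.8333) + (-0.1667)·(-0.1667) + (-2.1667)·(-2.1667)) / 5 = 6.8333/5 = 1.3667
  s[A,B] = ((-0.1667)·(3.1667) + (0.8333)·(-2.8333) + (0.8333)·(2.1667) + (0.8333)·(-1.8333) + (-0.1667)·(-1.8333) + (-2.1667)·(1.1667)) / 5 = -4.8333/5 = -0.9667
  s[B,B] = ((3.1667)·(3.1667) + (-2.8333)·(-2.8333) + (2.1667)·(2.1667) + (-1.8333)·(-1.8333) + (-1.8333)·(-1.8333) + (1.1667)·(1.1667)) / 5 = 30.8333/5 = 6.1667
  Sample standard deviations s_i = √(s[i,i]):
  s(A) = √(1.3667) = 1.169
  s(B) = √(6.1667) = 2.4833

Step 3 — r_{ij} = s_{ij} / (s_i · s_j):
  r[A,A] = 1 (diagonal).
  r[A,B] = -0.9667 / (1.169 · 2.4833) = -0.9667 / 2.9031 = -0.333
  r[B,B] = 1 (diagonal).

R is symmetric with unit diagonal. Assembling:

R = [[1, -0.333],
 [-0.333, 1]]


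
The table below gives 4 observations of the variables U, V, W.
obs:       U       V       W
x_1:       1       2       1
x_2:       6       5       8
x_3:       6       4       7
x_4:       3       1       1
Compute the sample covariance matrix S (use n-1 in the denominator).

Step 1 — column means:
  mean(U) = (1 + 6 + 6 + 3) / 4 = 16/4 = 4
  mean(V) = (2 + 5 + 4 + 1) / 4 = 12/4 = 3
  mean(W) = (1 + 8 + 7 + 1) / 4 = 17/4 = 4.25

Step 2 — sample covariance S[i,j] = (1/(n-1)) · Σ_k (x_{k,i} - mean_i) · (x_{k,j} - mean_j), with n-1 = 3.
  S[U,U] = ((-3)·(-3) + (2)·(2) + (2)·(2) + (-1)·(-1)) / 3 = 18/3 = 6
  S[U,V] = ((-3)·(-1) + (2)·(2) + (2)·(1) + (-1)·(-2)) / 3 = 11/3 = 3.6667
  S[U,W] = ((-3)·(-3.25) + (2)·(3.75) + (2)·(2.75) + (-1)·(-3.25)) / 3 = 26/3 = 8.6667
  S[V,V] = ((-1)·(-1) + (2)·(2) + (1)·(1) + (-2)·(-2)) / 3 = 10/3 = 3.3333
  S[V,W] = ((-1)·(-3.25) + (2)·(3.75) + (1)·(2.75) + (-2)·(-3.25)) / 3 = 20/3 = 6.6667
  S[W,W] = ((-3.25)·(-3.25) + (3.75)·(3.75) + (2.75)·(2.75) + (-3.25)·(-3.25)) / 3 = 42.75/3 = 14.25

S is symmetric (S[j,i] = S[i,j]). Assembling:

S = [[6, 3.6667, 8.6667],
 [3.6667, 3.3333, 6.6667],
 [8.6667, 6.6667, 14.25]]


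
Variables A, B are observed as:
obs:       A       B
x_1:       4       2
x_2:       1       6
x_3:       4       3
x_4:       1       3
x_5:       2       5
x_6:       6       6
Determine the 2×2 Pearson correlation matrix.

Step 1 — column means:
  mean(A) = (4 + 1 + 4 + 1 + 2 + 6) / 6 = 18/6 = 3
  mean(B) = (2 + 6 + 3 + 3 + 5 + 6) / 6 = 25/6 = 4.1667

Step 2 — sample variances and covariances s[i,j] = (1/(n-1)) · Σ_k (x_{k,i} - mean_i) · (x_{k,j} - mean_j), with n-1 = 5:
  s[A,A] = ((1)·(1) + (-2)·(-2) + (1)·(1) + (-2)·(-2) + (-1)·(-1) + (3)·(3)) / 5 = 20/5 = 4
  s[A,B] = ((1)·(-2.1667) + (-2)·(1.8333) + (1)·(-1.1667) + (-2)·(-1.1667) + (-1)·(0.8333) + (3)·(1.8333)) / 5 = 0/5 = 0
  s[B,B] = ((-2.1667)·(-2.1667) + (1.8333)·(1.8333) + (-1.1667)·(-1.1667) + (-1.1667)·(-1.1667) + (0.8333)·(0.8333) + (1.8333)·(1.8333)) / 5 = 14.8333/5 = 2.9667
  Sample standard deviations s_i = √(s[i,i]):
  s(A) = √(4) = 2
  s(B) = √(2.9667) = 1.7224

Step 3 — r_{ij} = s_{ij} / (s_i · s_j):
  r[A,A] = 1 (diagonal).
  r[A,B] = 0 / (2 · 1.7224) = 0 / 3.4448 = 0
  r[B,B] = 1 (diagonal).

R is symmetric with unit diagonal. Assembling:

R = [[1, 0],
 [0, 1]]


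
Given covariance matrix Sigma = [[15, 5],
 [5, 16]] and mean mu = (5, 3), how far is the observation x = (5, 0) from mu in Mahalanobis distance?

Step 1 — centre the observation: (x - mu) = (0, -3).

Step 2 — invert Sigma. det(Sigma) = 15·16 - (5)² = 215.
  Sigma^{-1} = (1/det) · [[d, -b], [-b, a]] = [[0.0744, -0.0233],
 [-0.0233, 0.0698]].

Step 3 — form the quadratic (x - mu)^T · Sigma^{-1} · (x - mu):
  Sigma^{-1} · (x - mu) = (0.0698, -0.2093).
  (x - mu)^T · [Sigma^{-1} · (x - mu)] = (0)·(0.0698) + (-3)·(-0.2093) = 0.6279.

Step 4 — take square root: d = √(0.6279) ≈ 0.7924.

d(x, mu) = √(0.6279) ≈ 0.7924


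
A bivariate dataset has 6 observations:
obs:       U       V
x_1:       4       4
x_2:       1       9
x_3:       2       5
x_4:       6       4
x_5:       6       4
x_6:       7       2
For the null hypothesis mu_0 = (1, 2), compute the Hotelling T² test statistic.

Step 1 — sample mean vector:
  mean(U) = (4 + 1 + 2 + 6 + 6 + 7) / 6 = 26/6 = 4.3333
  mean(V) = (4 + 9 + 5 + 4 + 4 + 2) / 6 = 28/6 = 4.6667
  x̄ = (4.3333, 4.6667),  deviation x̄ - mu_0 = (4.3333, 4.6667) - (1, 2) = (3.3333, 2.6667).

Step 2 — sample covariance matrix, S[i,j] = (1/(n-1)) · Σ_k (x_{k,i} - mean_i) · (x_{k,j} - mean_j), divisor n-1 = 5:
  S[U,U] = ((-0.3333)·(-0.3333) + (-3.3333)·(-3.3333) + (-2.3333)·(-2.3333) + (1.6667)·(1.6667) + (1.6667)·(1.6667) + (2.6667)·(2.6667)) / 5 = 29.3333/5 = 5.8667
  S[U,V] = ((-0.3333)·(-0.6667) + (-3.3333)·(4.3333) + (-2.3333)·(0.3333) + (1.6667)·(-0.6667) + (1.6667)·(-0.6667) + (2.6667)·(-2.6667)) / 5 = -24.3333/5 = -4.8667
  S[V,V] = ((-0.6667)·(-0.6667) + (4.3333)·(4.3333) + (0.3333)·(0.3333) + (-0.6667)·(-0.6667) + (-0.6667)·(-0.6667) + (-2.6667)·(-2.6667)) / 5 = 27.3333/5 = 5.4667
  S = [[5.8667, -4.8667],
 [-4.8667, 5.4667]].

Step 3 — invert S. det(S) = 5.8667·5.4667 - (-4.8667)² = 8.3867.
  S^{-1} = (1/det) · [[d, -b], [-b, a]] = [[0.6518, 0.5803],
 [0.5803, 0.6995]].

Step 4 — quadratic form (x̄ - mu_0)^T · S^{-1} · (x̄ - mu_0):
  S^{-1} · (x̄ - mu_0) = (3.7202, 3.7997),
  (x̄ - mu_0)^T · [...] = (3.3333)·(3.7202) + (2.6667)·(3.7997) = 22.5331.

Step 5 — scale by n: T² = 6 · 22.5331 = 135.1987.

T² ≈ 135.1987


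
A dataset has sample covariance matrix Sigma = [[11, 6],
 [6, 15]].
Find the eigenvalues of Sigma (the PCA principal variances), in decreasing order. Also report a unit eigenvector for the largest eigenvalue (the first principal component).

Step 1 — characteristic polynomial of 2×2 Sigma:
  det(Sigma - λI) = λ² - trace · λ + det = 0.
  trace = 11 + 15 = 26, det = 11·15 - (6)² = 129.
Step 2 — discriminant:
  Δ = trace² - 4·det = 676 - 516 = 160.
Step 3 — eigenvalues:
  λ = (trace ± √Δ)/2 = (26 ± 12.6491)/2,
  λ_1 = 19.3246,  λ_2 = 6.6754.

Step 4 — unit eigenvector for λ_1: solve (Sigma - λ_1 I)v = 0. First row:
  (11 - 19.3246)·v_x + (6)·v_y = 0, i.e. (-8.3246)·v_x + (6)·v_y = 0,
  so v ∝ (b, λ_1 - a) = (6, 8.3246) = u.
  ||u|| = √((6)² + (8.3246)²) = √(105.2982) ≈ 10.2615,
  v_1 = u/||u|| ≈ (0.5847, 0.8112) (||v_1|| = 1).

λ_1 = 19.3246,  λ_2 = 6.6754;  v_1 ≈ (0.5847, 0.8112)


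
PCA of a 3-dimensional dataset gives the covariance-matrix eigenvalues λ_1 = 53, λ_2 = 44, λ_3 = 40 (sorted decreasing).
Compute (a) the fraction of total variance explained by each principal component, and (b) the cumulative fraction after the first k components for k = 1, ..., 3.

Step 1 — total variance = trace(Sigma) = Σ λ_i = 53 + 44 + 40 = 137.

Step 2 — fraction explained by component i = λ_i / Σ λ:
  PC1: 53/137 = 0.3869
  PC2: 44/137 = 0.3212
  PC3: 40/137 = 0.292

Step 3 — cumulative fraction after k components = (λ_1 + ... + λ_k) / Σ λ:
  k = 1: 53/137 = 0.3869
  k = 2: (53 + 44)/137 = 97/137 = 0.708
  k = 3: (53 + 44 + 40)/137 = 137/137 = 1

Summary (fraction, with percent):

explained: PC1 0.3869 (38.69%), PC2 0.3212 (32.12%), PC3 0.292 (29.2%);  cumulative: 0.3869, 0.708, 1


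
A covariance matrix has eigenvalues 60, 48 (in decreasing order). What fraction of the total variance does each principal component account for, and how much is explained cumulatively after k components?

Step 1 — total variance = trace(Sigma) = Σ λ_i = 60 + 48 = 108.

Step 2 — fraction explained by component i = λ_i / Σ λ:
  PC1: 60/108 = 0.5556
  PC2: 48/108 = 0.4444

Step 3 — cumulative fraction after k components = (λ_1 + ... + λ_k) / Σ λ:
  k = 1: 60/108 = 0.5556
  k = 2: (60 + 48)/108 = 108/108 = 1

Summary (fraction, with percent):

explained: PC1 0.5556 (55.56%), PC2 0.4444 (44.44%);  cumulative: 0.5556, 1


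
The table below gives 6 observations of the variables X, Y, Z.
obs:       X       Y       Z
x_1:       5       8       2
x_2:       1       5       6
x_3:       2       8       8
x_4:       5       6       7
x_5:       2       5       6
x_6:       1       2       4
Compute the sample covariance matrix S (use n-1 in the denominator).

Step 1 — column means:
  mean(X) = (5 + 1 + 2 + 5 + 2 + 1) / 6 = 16/6 = 2.6667
  mean(Y) = (8 + 5 + 8 + 6 + 5 + 2) / 6 = 34/6 = 5.6667
  mean(Z) = (2 + 6 + 8 + 7 + 6 + 4) / 6 = 33/6 = 5.5

Step 2 — sample covariance S[i,j] = (1/(n-1)) · Σ_k (x_{k,i} - mean_i) · (x_{k,j} - mean_j), with n-1 = 5.
  S[X,X] = ((2.3333)·(2.3333) + (-1.6667)·(-1.6667) + (-0.6667)·(-0.6667) + (2.3333)·(2.3333) + (-0.6667)·(-0.6667) + (-1.6667)·(-1.6667)) / 5 = 17.3333/5 = 3.4667
  S[X,Y] = ((2.3333)·(2.3333) + (-1.6667)·(-0.6667) + (-0.6667)·(2.3333) + (2.3333)·(0.3333) + (-0.6667)·(-0.6667) + (-1.6667)·(-3.6667)) / 5 = 12.3333/5 = 2.4667
  S[X,Z] = ((2.3333)·(-3.5) + (-1.6667)·(0.5) + (-0.6667)·(2.5) + (2.3333)·(1.5) + (-0.6667)·(0.5) + (-1.6667)·(-1.5)) / 5 = -5/5 = -1
  S[Y,Y] = ((2.3333)·(2.3333) + (-0.6667)·(-0.6667) + (2.3333)·(2.3333) + (0.3333)·(0.3333) + (-0.6667)·(-0.6667) + (-3.6667)·(-3.6667)) / 5 = 25.3333/5 = 5.0667
  S[Y,Z] = ((2.3333)·(-3.5) + (-0.6667)·(0.5) + (2.3333)·(2.5) + (0.3333)·(1.5) + (-0.6667)·(0.5) + (-3.6667)·(-1.5)) / 5 = 3/5 = 0.6
  S[Z,Z] = ((-3.5)·(-3.5) + (0.5)·(0.5) + (2.5)·(2.5) + (1.5)·(1.5) + (0.5)·(0.5) + (-1.5)·(-1.5)) / 5 = 23.5/5 = 4.7

S is symmetric (S[j,i] = S[i,j]). Assembling:

S = [[3.4667, 2.4667, -1],
 [2.4667, 5.0667, 0.6],
 [-1, 0.6, 4.7]]


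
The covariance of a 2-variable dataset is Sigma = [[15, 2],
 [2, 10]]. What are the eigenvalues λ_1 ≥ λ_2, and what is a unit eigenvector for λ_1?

Step 1 — characteristic polynomial of 2×2 Sigma:
  det(Sigma - λI) = λ² - trace · λ + det = 0.
  trace = 15 + 10 = 25, det = 15·10 - (2)² = 146.
Step 2 — discriminant:
  Δ = trace² - 4·det = 625 - 584 = 41.
Step 3 — eigenvalues:
  λ = (trace ± √Δ)/2 = (25 ± 6.4031)/2,
  λ_1 = 15.7016,  λ_2 = 9.2984.

Step 4 — unit eigenvector for λ_1: solve (Sigma - λ_1 I)v = 0. First row:
  (15 - 15.7016)·v_x + (2)·v_y = 0, i.e. (-0.7016)·v_x + (2)·v_y = 0,
  so v ∝ (b, λ_1 - a) = (2, 0.7016) = u.
  ||u|| = √((2)² + (0.7016)²) = √(4.4922) ≈ 2.1195,
  v_1 = u/||u|| ≈ (0.9436, 0.331) (||v_1|| = 1).

λ_1 = 15.7016,  λ_2 = 9.2984;  v_1 ≈ (0.9436, 0.331)


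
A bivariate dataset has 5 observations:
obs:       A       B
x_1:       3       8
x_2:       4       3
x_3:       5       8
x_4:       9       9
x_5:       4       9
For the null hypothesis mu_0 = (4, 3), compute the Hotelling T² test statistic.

Step 1 — sample mean vector:
  mean(A) = (3 + 4 + 5 + 9 + 4) / 5 = 25/5 = 5
  mean(B) = (8 + 3 + 8 + 9 + 9) / 5 = 37/5 = 7.4
  x̄ = (5, 7.4),  deviation x̄ - mu_0 = (5, 7.4) - (4, 3) = (1, 4.4).

Step 2 — sample covariance matrix, S[i,j] = (1/(n-1)) · Σ_k (x_{k,i} - mean_i) · (x_{k,j} - mean_j), divisor n-1 = 4:
  S[A,A] = ((-2)·(-2) + (-1)·(-1) + (0)·(0) + (4)·(4) + (-1)·(-1)) / 4 = 22/4 = 5.5
  S[A,B] = ((-2)·(0.6) + (-1)·(-4.4) + (0)·(0.6) + (4)·(1.6) + (-1)·(1.6)) / 4 = 8/4 = 2
  S[B,B] = ((0.6)·(0.6) + (-4.4)·(-4.4) + (0.6)·(0.6) + (1.6)·(1.6) + (1.6)·(1.6)) / 4 = 25.2/4 = 6.3
  S = [[5.5, 2],
 [2, 6.3]].

Step 3 — invert S. det(S) = 5.5·6.3 - (2)² = 30.65.
  S^{-1} = (1/det) · [[d, -b], [-b, a]] = [[0.2055, -0.0653],
 [-0.0653, 0.1794]].

Step 4 — quadratic form (x̄ - mu_0)^T · S^{-1} · (x̄ - mu_0):
  S^{-1} · (x̄ - mu_0) = (-0.0816, 0.7243),
  (x̄ - mu_0)^T · [...] = (1)·(-0.0816) + (4.4)·(0.7243) = 3.1054.

Step 5 — scale by n: T² = 5 · 3.1054 = 15.5269.

T² ≈ 15.5269


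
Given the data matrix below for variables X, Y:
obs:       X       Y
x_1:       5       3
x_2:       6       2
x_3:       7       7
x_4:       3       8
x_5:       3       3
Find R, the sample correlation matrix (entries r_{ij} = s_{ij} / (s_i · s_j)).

Step 1 — column means:
  mean(X) = (5 + 6 + 7 + 3 + 3) / 5 = 24/5 = 4.8
  mean(Y) = (3 + 2 + 7 + 8 + 3) / 5 = 23/5 = 4.6

Step 2 — sample variances and covariances s[i,j] = (1/(n-1)) · Σ_k (x_{k,i} - mean_i) · (x_{k,j} - mean_j), with n-1 = 4:
  s[X,X] = ((0.2)·(0.2) + (1.2)·(1.2) + (2.2)·(2.2) + (-1.8)·(-1.8) + (-1.8)·(-1.8)) / 4 = 12.8/4 = 3.2
  s[X,Y] = ((0.2)·(-1.6) + (1.2)·(-2.6) + (2.2)·(2.4) + (-1.8)·(3.4) + (-1.8)·(-1.6)) / 4 = -1.4/4 = -0.35
  s[Y,Y] = ((-1.6)·(-1.6) + (-2.6)·(-2.6) + (2.4)·(2.4) + (3.4)·(3.4) + (-1.6)·(-1.6)) / 4 = 29.2/4 = 7.3
  Sample standard deviations s_i = √(s[i,i]):
  s(X) = √(3.2) = 1.7889
  s(Y) = √(7.3) = 2.7019

Step 3 — r_{ij} = s_{ij} / (s_i · s_j):
  r[X,X] = 1 (diagonal).
  r[X,Y] = -0.35 / (1.7889 · 2.7019) = -0.35 / 4.8332 = -0.0724
  r[Y,Y] = 1 (diagonal).

R is symmetric with unit diagonal. Assembling:

R = [[1, -0.0724],
 [-0.0724, 1]]


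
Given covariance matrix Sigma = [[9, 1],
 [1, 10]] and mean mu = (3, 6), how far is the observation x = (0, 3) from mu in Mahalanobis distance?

Step 1 — centre the observation: (x - mu) = (-3, -3).

Step 2 — invert Sigma. det(Sigma) = 9·10 - (1)² = 89.
  Sigma^{-1} = (1/det) · [[d, -b], [-b, a]] = [[0.1124, -0.0112],
 [-0.0112, 0.1011]].

Step 3 — form the quadratic (x - mu)^T · Sigma^{-1} · (x - mu):
  Sigma^{-1} · (x - mu) = (-0.3034, -0.2697).
  (x - mu)^T · [Sigma^{-1} · (x - mu)] = (-3)·(-0.3034) + (-3)·(-0.2697) = 1.7191.

Step 4 — take square root: d = √(1.7191) ≈ 1.3111.

d(x, mu) = √(1.7191) ≈ 1.3111


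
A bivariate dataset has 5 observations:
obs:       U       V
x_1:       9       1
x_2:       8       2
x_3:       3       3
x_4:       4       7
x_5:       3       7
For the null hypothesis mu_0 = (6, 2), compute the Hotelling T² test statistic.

Step 1 — sample mean vector:
  mean(U) = (9 + 8 + 3 + 4 + 3) / 5 = 27/5 = 5.4
  mean(V) = (1 + 2 + 3 + 7 + 7) / 5 = 20/5 = 4
  x̄ = (5.4, 4),  deviation x̄ - mu_0 = (5.4, 4) - (6, 2) = (-0.6, 2).

Step 2 — sample covariance matrix, S[i,j] = (1/(n-1)) · Σ_k (x_{k,i} - mean_i) · (x_{k,j} - mean_j), divisor n-1 = 4:
  S[U,U] = ((3.6)·(3.6) + (2.6)·(2.6) + (-2.4)·(-2.4) + (-1.4)·(-1.4) + (-2.4)·(-2.4)) / 4 = 33.2/4 = 8.3
  S[U,V] = ((3.6)·(-3) + (2.6)·(-2) + (-2.4)·(-1) + (-1.4)·(3) + (-2.4)·(3)) / 4 = -25/4 = -6.25
  S[V,V] = ((-3)·(-3) + (-2)·(-2) + (-1)·(-1) + (3)·(3) + (3)·(3)) / 4 = 32/4 = 8
  S = [[8.3, -6.25],
 [-6.25, 8]].

Step 3 — invert S. det(S) = 8.3·8 - (-6.25)² = 27.3375.
  S^{-1} = (1/det) · [[d, -b], [-b, a]] = [[0.2926, 0.2286],
 [0.2286, 0.3036]].

Step 4 — quadratic form (x̄ - mu_0)^T · S^{-1} · (x̄ - mu_0):
  S^{-1} · (x̄ - mu_0) = (0.2817, 0.4701),
  (x̄ - mu_0)^T · [...] = (-0.6)·(0.2817) + (2)·(0.4701) = 0.7711.

Step 5 — scale by n: T² = 5 · 0.7711 = 3.8555.

T² ≈ 3.8555


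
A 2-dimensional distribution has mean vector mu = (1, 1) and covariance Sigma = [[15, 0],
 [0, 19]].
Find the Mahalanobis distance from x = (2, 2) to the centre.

Step 1 — centre the observation: (x - mu) = (1, 1).

Step 2 — invert Sigma. det(Sigma) = 15·19 - (0)² = 285.
  Sigma^{-1} = (1/det) · [[d, -b], [-b, a]] = [[0.0667, 0],
 [0, 0.0526]].

Step 3 — form the quadratic (x - mu)^T · Sigma^{-1} · (x - mu):
  Sigma^{-1} · (x - mu) = (0.0667, 0.0526).
  (x - mu)^T · [Sigma^{-1} · (x - mu)] = (1)·(0.0667) + (1)·(0.0526) = 0.1193.

Step 4 — take square root: d = √(0.1193) ≈ 0.3454.

d(x, mu) = √(0.1193) ≈ 0.3454


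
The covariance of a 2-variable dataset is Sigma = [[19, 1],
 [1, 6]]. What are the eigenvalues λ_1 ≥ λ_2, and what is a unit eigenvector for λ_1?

Step 1 — characteristic polynomial of 2×2 Sigma:
  det(Sigma - λI) = λ² - trace · λ + det = 0.
  trace = 19 + 6 = 25, det = 19·6 - (1)² = 113.
Step 2 — discriminant:
  Δ = trace² - 4·det = 625 - 452 = 173.
Step 3 — eigenvalues:
  λ = (trace ± √Δ)/2 = (25 ± 13.1529)/2,
  λ_1 = 19.0765,  λ_2 = 5.9235.

Step 4 — unit eigenvector for λ_1: solve (Sigma - λ_1 I)v = 0. First row:
  (19 - 19.0765)·v_x + (1)·v_y = 0, i.e. (-0.0765)·v_x + (1)·v_y = 0,
  so v ∝ (b, λ_1 - a) = (1, 0.0765) = u.
  ||u|| = √((1)² + (0.0765)²) = √(1.0058) ≈ 1.0029,
  v_1 = u/||u|| ≈ (0.9971, 0.0763) (||v_1|| = 1).

λ_1 = 19.0765,  λ_2 = 5.9235;  v_1 ≈ (0.9971, 0.0763)


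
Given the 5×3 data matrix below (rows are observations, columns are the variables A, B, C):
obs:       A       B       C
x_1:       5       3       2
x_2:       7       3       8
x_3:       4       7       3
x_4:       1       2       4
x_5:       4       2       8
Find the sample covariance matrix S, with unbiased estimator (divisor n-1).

Step 1 — column means:
  mean(A) = (5 + 7 + 4 + 1 + 4) / 5 = 21/5 = 4.2
  mean(B) = (3 + 3 + 7 + 2 + 2) / 5 = 17/5 = 3.4
  mean(C) = (2 + 8 + 3 + 4 + 8) / 5 = 25/5 = 5

Step 2 — sample covariance S[i,j] = (1/(n-1)) · Σ_k (x_{k,i} - mean_i) · (x_{k,j} - mean_j), with n-1 = 4.
  S[A,A] = ((0.8)·(0.8) + (2.8)·(2.8) + (-0.2)·(-0.2) + (-3.2)·(-3.2) + (-0.2)·(-0.2)) / 4 = 18.8/4 = 4.7
  S[A,B] = ((0.8)·(-0.4) + (2.8)·(-0.4) + (-0.2)·(3.6) + (-3.2)·(-1.4) + (-0.2)·(-1.4)) / 4 = 2.6/4 = 0.65
  S[A,C] = ((0.8)·(-3) + (2.8)·(3) + (-0.2)·(-2) + (-3.2)·(-1) + (-0.2)·(3)) / 4 = 9/4 = 2.25
  S[B,B] = ((-0.4)·(-0.4) + (-0.4)·(-0.4) + (3.6)·(3.6) + (-1.4)·(-1.4) + (-1.4)·(-1.4)) / 4 = 17.2/4 = 4.3
  S[B,C] = ((-0.4)·(-3) + (-0.4)·(3) + (3.6)·(-2) + (-1.4)·(-1) + (-1.4)·(3)) / 4 = -10/4 = -2.5
  S[C,C] = ((-3)·(-3) + (3)·(3) + (-2)·(-2) + (-1)·(-1) + (3)·(3)) / 4 = 32/4 = 8

S is symmetric (S[j,i] = S[i,j]). Assembling:

S = [[4.7, 0.65, 2.25],
 [0.65, 4.3, -2.5],
 [2.25, -2.5, 8]]


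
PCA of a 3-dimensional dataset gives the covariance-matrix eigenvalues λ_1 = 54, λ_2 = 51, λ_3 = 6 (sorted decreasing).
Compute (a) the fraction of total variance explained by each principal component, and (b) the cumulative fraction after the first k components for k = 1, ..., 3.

Step 1 — total variance = trace(Sigma) = Σ λ_i = 54 + 51 + 6 = 111.

Step 2 — fraction explained by component i = λ_i / Σ λ:
  PC1: 54/111 = 0.4865
  PC2: 51/111 = 0.4595
  PC3: 6/111 = 0.0541

Step 3 — cumulative fraction after k components = (λ_1 + ... + λ_k) / Σ λ:
  k = 1: 54/111 = 0.4865
  k = 2: (54 + 51)/111 = 105/111 = 0.9459
  k = 3: (54 + 51 + 6)/111 = 111/111 = 1

Summary (fraction, with percent):

explained: PC1 0.4865 (48.65%), PC2 0.4595 (45.95%), PC3 0.0541 (5.41%);  cumulative: 0.4865, 0.9459, 1


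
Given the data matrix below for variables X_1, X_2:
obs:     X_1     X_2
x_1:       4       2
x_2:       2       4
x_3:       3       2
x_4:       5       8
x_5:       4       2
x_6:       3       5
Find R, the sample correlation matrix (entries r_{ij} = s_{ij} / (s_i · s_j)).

Step 1 — column means:
  mean(X_1) = (4 + 2 + 3 + 5 + 4 + 3) / 6 = 21/6 = 3.5
  mean(X_2) = (2 + 4 + 2 + 8 + 2 + 5) / 6 = 23/6 = 3.8333

Step 2 — sample variances and covariances s[i,j] = (1/(n-1)) · Σ_k (x_{k,i} - mean_i) · (x_{k,j} - mean_j), with n-1 = 5:
  s[X_1,X_1] = ((0.5)·(0.5) + (-1.5)·(-1.5) + (-0.5)·(-0.5) + (1.5)·(1.5) + (0.5)·(0.5) + (-0.5)·(-0.5)) / 5 = 5.5/5 = 1.1
  s[X_1,X_2] = ((0.5)·(-1.8333) + (-1.5)·(0.1667) + (-0.5)·(-1.8333) + (1.5)·(4.1667) + (0.5)·(-1.8333) + (-0.5)·(1.1667)) / 5 = 4.5/5 = 0.9
  s[X_2,X_2] = ((-1.8333)·(-1.8333) + (0.1667)·(0.1667) + (-1.8333)·(-1.8333) + (4.1667)·(4.1667) + (-1.8333)·(-1.8333) + (1.1667)·(1.1667)) / 5 = 28.8333/5 = 5.7667
  Sample standard deviations s_i = √(s[i,i]):
  s(X_1) = √(1.1) = 1.0488
  s(X_2) = √(5.7667) = 2.4014

Step 3 — r_{ij} = s_{ij} / (s_i · s_j):
  r[X_1,X_1] = 1 (diagonal).
  r[X_1,X_2] = 0.9 / (1.0488 · 2.4014) = 0.9 / 2.5186 = 0.3573
  r[X_2,X_2] = 1 (diagonal).

R is symmetric with unit diagonal. Assembling:

R = [[1, 0.3573],
 [0.3573, 1]]


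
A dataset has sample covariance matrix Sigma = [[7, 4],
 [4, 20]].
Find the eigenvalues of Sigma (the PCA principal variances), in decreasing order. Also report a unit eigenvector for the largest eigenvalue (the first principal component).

Step 1 — characteristic polynomial of 2×2 Sigma:
  det(Sigma - λI) = λ² - trace · λ + det = 0.
  trace = 7 + 20 = 27, det = 7·20 - (4)² = 124.
Step 2 — discriminant:
  Δ = trace² - 4·det = 729 - 496 = 233.
Step 3 — eigenvalues:
  λ = (trace ± √Δ)/2 = (27 ± 15.2643)/2,
  λ_1 = 21.1322,  λ_2 = 5.8678.

Step 4 — unit eigenvector for λ_1: solve (Sigma - λ_1 I)v = 0. First row:
  (7 - 21.1322)·v_x + (4)·v_y = 0, i.e. (-14.1322)·v_x + (4)·v_y = 0,
  so v ∝ (b, λ_1 - a) = (4, 14.1322) = u.
  ||u|| = √((4)² + (14.1322)²) = √(215.7182) ≈ 14.6873,
  v_1 = u/||u|| ≈ (0.2723, 0.9622) (||v_1|| = 1).

λ_1 = 21.1322,  λ_2 = 5.8678;  v_1 ≈ (0.2723, 0.9622)


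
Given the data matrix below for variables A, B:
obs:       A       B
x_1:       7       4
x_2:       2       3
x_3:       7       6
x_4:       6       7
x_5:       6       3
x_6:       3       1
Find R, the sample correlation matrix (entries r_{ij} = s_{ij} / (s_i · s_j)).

Step 1 — column means:
  mean(A) = (7 + 2 + 7 + 6 + 6 + 3) / 6 = 31/6 = 5.1667
  mean(B) = (4 + 3 + 6 + 7 + 3 + 1) / 6 = 24/6 = 4

Step 2 — sample variances and covariances s[i,j] = (1/(n-1)) · Σ_k (x_{k,i} - mean_i) · (x_{k,j} - mean_j), with n-1 = 5:
  s[A,A] = ((1.8333)·(1.8333) + (-3.1667)·(-3.1667) + (1.8333)·(1.8333) + (0.8333)·(0.8333) + (0.8333)·(0.8333) + (-2.1667)·(-2.1667)) / 5 = 22.8333/5 = 4.5667
  s[A,B] = ((1.8333)·(0) + (-3.1667)·(-1) + (1.8333)·(2) + (0.8333)·(3) + (0.8333)·(-1) + (-2.1667)·(-3)) / 5 = 15/5 = 3
  s[B,B] = ((0)·(0) + (-1)·(-1) + (2)·(2) + (3)·(3) + (-1)·(-1) + (-3)·(-3)) / 5 = 24/5 = 4.8
  Sample standard deviations s_i = √(s[i,i]):
  s(A) = √(4.5667) = 2.137
  s(B) = √(4.8) = 2.1909

Step 3 — r_{ij} = s_{ij} / (s_i · s_j):
  r[A,A] = 1 (diagonal).
  r[A,B] = 3 / (2.137 · 2.1909) = 3 / 4.6819 = 0.6408
  r[B,B] = 1 (diagonal).

R is symmetric with unit diagonal. Assembling:

R = [[1, 0.6408],
 [0.6408, 1]]


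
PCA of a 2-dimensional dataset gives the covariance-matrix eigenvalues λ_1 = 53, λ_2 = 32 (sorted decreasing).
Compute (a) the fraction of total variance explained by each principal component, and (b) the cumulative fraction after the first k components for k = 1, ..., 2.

Step 1 — total variance = trace(Sigma) = Σ λ_i = 53 + 32 = 85.

Step 2 — fraction explained by component i = λ_i / Σ λ:
  PC1: 53/85 = 0.6235
  PC2: 32/85 = 0.3765

Step 3 — cumulative fraction after k components = (λ_1 + ... + λ_k) / Σ λ:
  k = 1: 53/85 = 0.6235
  k = 2: (53 + 32)/85 = 85/85 = 1

Summary (fraction, with percent):

explained: PC1 0.6235 (62.35%), PC2 0.3765 (37.65%);  cumulative: 0.6235, 1


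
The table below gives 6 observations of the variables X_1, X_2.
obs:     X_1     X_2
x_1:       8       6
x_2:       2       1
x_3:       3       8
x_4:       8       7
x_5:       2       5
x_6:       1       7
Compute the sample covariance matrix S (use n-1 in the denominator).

Step 1 — column means:
  mean(X_1) = (8 + 2 + 3 + 8 + 2 + 1) / 6 = 24/6 = 4
  mean(X_2) = (6 + 1 + 8 + 7 + 5 + 7) / 6 = 34/6 = 5.6667

Step 2 — sample covariance S[i,j] = (1/(n-1)) · Σ_k (x_{k,i} - mean_i) · (x_{k,j} - mean_j), with n-1 = 5.
  S[X_1,X_1] = ((4)·(4) + (-2)·(-2) + (-1)·(-1) + (4)·(4) + (-2)·(-2) + (-3)·(-3)) / 5 = 50/5 = 10
  S[X_1,X_2] = ((4)·(0.3333) + (-2)·(-4.6667) + (-1)·(2.3333) + (4)·(1.3333) + (-2)·(-0.6667) + (-3)·(1.3333)) / 5 = 11/5 = 2.2
  S[X_2,X_2] = ((0.3333)·(0.3333) + (-4.6667)·(-4.6667) + (2.3333)·(2.3333) + (1.3333)·(1.3333) + (-0.6667)·(-0.6667) + (1.3333)·(1.3333)) / 5 = 31.3333/5 = 6.2667

S is symmetric (S[j,i] = S[i,j]). Assembling:

S = [[10, 2.2],
 [2.2, 6.2667]]


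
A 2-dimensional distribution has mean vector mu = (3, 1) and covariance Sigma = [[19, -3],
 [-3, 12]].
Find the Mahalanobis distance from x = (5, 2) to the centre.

Step 1 — centre the observation: (x - mu) = (2, 1).

Step 2 — invert Sigma. det(Sigma) = 19·12 - (-3)² = 219.
  Sigma^{-1} = (1/det) · [[d, -b], [-b, a]] = [[0.0548, 0.0137],
 [0.0137, 0.0868]].

Step 3 — form the quadratic (x - mu)^T · Sigma^{-1} · (x - mu):
  Sigma^{-1} · (x - mu) = (0.1233, 0.1142).
  (x - mu)^T · [Sigma^{-1} · (x - mu)] = (2)·(0.1233) + (1)·(0.1142) = 0.3607.

Step 4 — take square root: d = √(0.3607) ≈ 0.6006.

d(x, mu) = √(0.3607) ≈ 0.6006


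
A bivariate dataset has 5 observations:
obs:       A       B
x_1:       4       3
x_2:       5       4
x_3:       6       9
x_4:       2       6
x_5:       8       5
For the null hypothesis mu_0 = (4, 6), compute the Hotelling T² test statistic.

Step 1 — sample mean vector:
  mean(A) = (4 + 5 + 6 + 2 + 8) / 5 = 25/5 = 5
  mean(B) = (3 + 4 + 9 + 6 + 5) / 5 = 27/5 = 5.4
  x̄ = (5, 5.4),  deviation x̄ - mu_0 = (5, 5.4) - (4, 6) = (1, -0.6).

Step 2 — sample covariance matrix, S[i,j] = (1/(n-1)) · Σ_k (x_{k,i} - mean_i) · (x_{k,j} - mean_j), divisor n-1 = 4:
  S[A,A] = ((-1)·(-1) + (0)·(0) + (1)·(1) + (-3)·(-3) + (3)·(3)) / 4 = 20/4 = 5
  S[A,B] = ((-1)·(-2.4) + (0)·(-1.4) + (1)·(3.6) + (-3)·(0.6) + (3)·(-0.4)) / 4 = 3/4 = 0.75
  S[B,B] = ((-2.4)·(-2.4) + (-1.4)·(-1.4) + (3.6)·(3.6) + (0.6)·(0.6) + (-0.4)·(-0.4)) / 4 = 21.2/4 = 5.3
  S = [[5, 0.75],
 [0.75, 5.3]].

Step 3 — invert S. det(S) = 5·5.3 - (0.75)² = 25.9375.
  S^{-1} = (1/det) · [[d, -b], [-b, a]] = [[0.2043, -0.0289],
 [-0.0289, 0.1928]].

Step 4 — quadratic form (x̄ - mu_0)^T · S^{-1} · (x̄ - mu_0):
  S^{-1} · (x̄ - mu_0) = (0.2217, -0.1446),
  (x̄ - mu_0)^T · [...] = (1)·(0.2217) + (-0.6)·(-0.1446) = 0.3084.

Step 5 — scale by n: T² = 5 · 0.3084 = 1.5422.

T² ≈ 1.5422
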